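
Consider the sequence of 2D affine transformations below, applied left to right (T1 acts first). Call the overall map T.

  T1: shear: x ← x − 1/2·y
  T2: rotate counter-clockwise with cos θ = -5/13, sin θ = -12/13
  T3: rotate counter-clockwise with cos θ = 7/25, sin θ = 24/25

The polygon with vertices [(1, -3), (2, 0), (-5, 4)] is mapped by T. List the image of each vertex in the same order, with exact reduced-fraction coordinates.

T1 shear: x ← x − 1/2·y: (1, -3) → (5/2, -3); (2, 0) → (2, 0); (-5, 4) → (-7, 4)
T2 rotate counter-clockwise with cos θ = -5/13, sin θ = -12/13: (5/2, -3) → (-97/26, -15/13); (2, 0) → (-10/13, -24/13); (-7, 4) → (83/13, 64/13)
T3 rotate counter-clockwise with cos θ = 7/25, sin θ = 24/25: (-97/26, -15/13) → (41/650, -1269/325); (-10/13, -24/13) → (506/325, -408/325); (83/13, 64/13) → (-191/65, 488/65)

image vertices: (41/650, -1269/325), (506/325, -408/325), (-191/65, 488/65)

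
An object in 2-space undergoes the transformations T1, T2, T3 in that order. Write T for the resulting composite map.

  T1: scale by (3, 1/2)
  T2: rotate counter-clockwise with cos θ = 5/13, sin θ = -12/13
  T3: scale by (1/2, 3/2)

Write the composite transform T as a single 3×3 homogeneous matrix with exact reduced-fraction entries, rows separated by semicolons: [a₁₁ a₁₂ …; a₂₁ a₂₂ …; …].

T = [15/26 3/13 0; -54/13 15/52 0; 0 0 1]

T1 = [3 0 0; 0 1/2 0; 0 0 1]
T2·T1 = [15/13 6/13 0; -36/13 5/26 0; 0 0 1]
T3·…·T1 = [15/26 3/13 0; -54/13 15/52 0; 0 0 1]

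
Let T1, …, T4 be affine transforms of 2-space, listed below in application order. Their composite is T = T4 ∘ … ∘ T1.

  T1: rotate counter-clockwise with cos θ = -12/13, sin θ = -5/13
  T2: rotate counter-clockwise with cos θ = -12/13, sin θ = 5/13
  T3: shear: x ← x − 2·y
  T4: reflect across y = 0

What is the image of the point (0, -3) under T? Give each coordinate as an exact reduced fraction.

T(p) = (6, 3)

T1 rotate counter-clockwise with cos θ = -12/13, sin θ = -5/13: (0, -3) → (-15/13, 36/13)
T2 rotate counter-clockwise with cos θ = -12/13, sin θ = 5/13: (-15/13, 36/13) → (0, -3)
T3 shear: x ← x − 2·y: (0, -3) → (6, -3)
T4 reflect across y = 0: (6, -3) → (6, 3)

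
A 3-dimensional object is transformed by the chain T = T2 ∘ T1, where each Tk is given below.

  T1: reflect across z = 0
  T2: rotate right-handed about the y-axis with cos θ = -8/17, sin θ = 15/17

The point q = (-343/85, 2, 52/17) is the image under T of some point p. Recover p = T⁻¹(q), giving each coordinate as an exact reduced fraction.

p = (-4/5, 2, 5)

T1 = [1 0 0 0; 0 1 0 0; 0 0 -1 0; 0 0 0 1]
T2·T1 = [-8/17 0 -15/17 0; 0 1 0 0; -15/17 0 8/17 0; 0 0 0 1]
det M = -1; M⁻¹ = [-8/17 0 -15/17 0; 0 1 0 0; -15/17 0 8/17 0; 0 0 0 1]
M⁻¹ · (-343/85, 2, 52/17)ᵀ = (-4/5, 2, 5)ᵀ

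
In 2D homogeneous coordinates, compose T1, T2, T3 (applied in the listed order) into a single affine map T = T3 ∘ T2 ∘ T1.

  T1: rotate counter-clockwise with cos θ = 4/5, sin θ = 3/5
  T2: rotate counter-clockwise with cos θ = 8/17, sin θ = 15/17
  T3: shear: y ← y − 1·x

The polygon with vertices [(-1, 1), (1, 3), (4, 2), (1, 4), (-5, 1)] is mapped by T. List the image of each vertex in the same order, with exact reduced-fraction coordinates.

image vertices: (-71/85, -26/85), (-53/17, 62/17), (-44/17, 106/17), (-349/85, 381/85), (-19/85, -414/85)

T1 rotate counter-clockwise with cos θ = 4/5, sin θ = 3/5: (-1, 1) → (-7/5, 1/5); (1, 3) → (-1, 3); (4, 2) → (2, 4); (1, 4) → (-8/5, 19/5); (-5, 1) → (-23/5, -11/5)
T2 rotate counter-clockwise with cos θ = 8/17, sin θ = 15/17: (-7/5, 1/5) → (-71/85, -97/85); (-1, 3) → (-53/17, 9/17); (2, 4) → (-44/17, 62/17); (-8/5, 19/5) → (-349/85, 32/85); (-23/5, -11/5) → (-19/85, -433/85)
T3 shear: y ← y − 1·x: (-71/85, -97/85) → (-71/85, -26/85); (-53/17, 9/17) → (-53/17, 62/17); (-44/17, 62/17) → (-44/17, 106/17); (-349/85, 32/85) → (-349/85, 381/85); (-19/85, -433/85) → (-19/85, -414/85)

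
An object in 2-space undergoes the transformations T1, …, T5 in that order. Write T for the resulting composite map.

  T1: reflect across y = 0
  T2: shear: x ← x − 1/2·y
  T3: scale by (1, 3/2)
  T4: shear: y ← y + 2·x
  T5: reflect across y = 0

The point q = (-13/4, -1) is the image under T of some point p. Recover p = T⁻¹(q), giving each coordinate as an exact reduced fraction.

T1 = [1 0 0; 0 -1 0; 0 0 1]
T2·T1 = [1 1/2 0; 0 -1 0; 0 0 1]
T3·…·T1 = [1 1/2 0; 0 -3/2 0; 0 0 1]
T4·…·T1 = [1 1/2 0; 2 -1/2 0; 0 0 1]
T5·…·T1 = [1 1/2 0; -2 1/2 0; 0 0 1]
det M = 3/2; M⁻¹ = [1/3 -1/3 0; 4/3 2/3 0; 0 0 1]
M⁻¹ · (-13/4, -1)ᵀ = (-3/4, -5)ᵀ

p = (-3/4, -5)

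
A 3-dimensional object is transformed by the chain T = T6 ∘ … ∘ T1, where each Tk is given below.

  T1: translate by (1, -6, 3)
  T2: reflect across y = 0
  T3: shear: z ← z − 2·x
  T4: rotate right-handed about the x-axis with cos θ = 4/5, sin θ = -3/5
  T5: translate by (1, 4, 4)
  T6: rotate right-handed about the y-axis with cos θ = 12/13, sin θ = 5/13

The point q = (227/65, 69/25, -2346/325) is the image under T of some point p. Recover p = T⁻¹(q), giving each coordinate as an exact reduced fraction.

T1 = [1 0 0 1; 0 1 0 -6; 0 0 1 3; 0 0 0 1]
T2·T1 = [1 0 0 1; 0 -1 0 6; 0 0 1 3; 0 0 0 1]
T3·…·T1 = [1 0 0 1; 0 -1 0 6; -2 0 1 1; 0 0 0 1]
T4·…·T1 = [1 0 0 1; -6/5 -4/5 3/5 27/5; -8/5 3/5 4/5 -14/5; 0 0 0 1]
T5·…·T1 = [1 0 0 2; -6/5 -4/5 3/5 47/5; -8/5 3/5 4/5 6/5; 0 0 0 1]
T6·…·T1 = [4/13 3/13 4/13 30/13; -6/5 -4/5 3/5 47/5; -121/65 36/65 48/65 22/65; 0 0 0 1]
det M = -1; M⁻¹ = [12/13 0 -5/13 -2; 3/13 -4/5 36/65 34/5; 28/13 3/5 -2/65 -53/5; 0 0 0 1]
M⁻¹ · (227/65, 69/25, -2346/325)ᵀ = (4, 7/5, -6/5)ᵀ

p = (4, 7/5, -6/5)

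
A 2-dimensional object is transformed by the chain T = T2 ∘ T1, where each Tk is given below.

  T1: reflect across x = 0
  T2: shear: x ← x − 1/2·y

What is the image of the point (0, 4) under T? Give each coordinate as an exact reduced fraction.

T(p) = (-2, 4)

T1 reflect across x = 0: (0, 4) → (0, 4)
T2 shear: x ← x − 1/2·y: (0, 4) → (-2, 4)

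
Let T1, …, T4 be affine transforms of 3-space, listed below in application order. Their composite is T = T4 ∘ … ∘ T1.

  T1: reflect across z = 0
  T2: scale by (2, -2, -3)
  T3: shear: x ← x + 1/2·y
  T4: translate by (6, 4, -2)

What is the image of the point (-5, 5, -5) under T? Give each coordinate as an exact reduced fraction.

T1 reflect across z = 0: (-5, 5, -5) → (-5, 5, 5)
T2 scale by (2, -2, -3): (-5, 5, 5) → (-10, -10, -15)
T3 shear: x ← x + 1/2·y: (-10, -10, -15) → (-15, -10, -15)
T4 translate by (6, 4, -2): (-15, -10, -15) → (-9, -6, -17)

T(p) = (-9, -6, -17)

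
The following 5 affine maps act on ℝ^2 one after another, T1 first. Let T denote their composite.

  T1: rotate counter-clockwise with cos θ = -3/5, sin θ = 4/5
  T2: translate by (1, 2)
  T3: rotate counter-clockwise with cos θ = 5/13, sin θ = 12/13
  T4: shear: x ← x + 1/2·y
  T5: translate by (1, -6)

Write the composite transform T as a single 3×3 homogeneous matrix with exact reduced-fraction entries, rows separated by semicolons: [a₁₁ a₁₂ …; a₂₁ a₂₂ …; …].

T1 = [-3/5 -4/5 0; 4/5 -3/5 0; 0 0 1]
T2·T1 = [-3/5 -4/5 1; 4/5 -3/5 2; 0 0 1]
T3·…·T1 = [-63/65 16/65 -19/13; -16/65 -63/65 22/13; 0 0 1]
T4·…·T1 = [-71/65 -31/130 -8/13; -16/65 -63/65 22/13; 0 0 1]
T5·…·T1 = [-71/65 -31/130 5/13; -16/65 -63/65 -56/13; 0 0 1]

T = [-71/65 -31/130 5/13; -16/65 -63/65 -56/13; 0 0 1]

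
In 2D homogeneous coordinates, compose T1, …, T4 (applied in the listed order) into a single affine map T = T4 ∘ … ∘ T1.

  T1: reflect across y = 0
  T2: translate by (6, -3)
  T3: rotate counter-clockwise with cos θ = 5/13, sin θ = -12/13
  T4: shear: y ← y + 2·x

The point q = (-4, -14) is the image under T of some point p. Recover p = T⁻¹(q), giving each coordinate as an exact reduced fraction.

T1 = [1 0 0; 0 -1 0; 0 0 1]
T2·T1 = [1 0 6; 0 -1 -3; 0 0 1]
T3·…·T1 = [5/13 -12/13 -6/13; -12/13 -5/13 -87/13; 0 0 1]
T4·…·T1 = [5/13 -12/13 -6/13; -2/13 -29/13 -99/13; 0 0 1]
det M = -1; M⁻¹ = [29/13 -12/13 -6; -2/13 -5/13 -3; 0 0 1]
M⁻¹ · (-4, -14)ᵀ = (-2, 3)ᵀ

p = (-2, 3)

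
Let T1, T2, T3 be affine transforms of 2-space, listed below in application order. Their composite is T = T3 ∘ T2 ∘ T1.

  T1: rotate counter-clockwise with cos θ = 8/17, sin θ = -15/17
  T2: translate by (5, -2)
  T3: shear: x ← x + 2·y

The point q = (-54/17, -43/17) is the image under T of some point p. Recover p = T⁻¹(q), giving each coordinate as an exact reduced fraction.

p = (-1, -3)

T1 = [8/17 15/17 0; -15/17 8/17 0; 0 0 1]
T2·T1 = [8/17 15/17 5; -15/17 8/17 -2; 0 0 1]
T3·…·T1 = [-22/17 31/17 1; -15/17 8/17 -2; 0 0 1]
det M = 1; M⁻¹ = [8/17 -31/17 -70/17; 15/17 -22/17 -59/17; 0 0 1]
M⁻¹ · (-54/17, -43/17)ᵀ = (-1, -3)ᵀ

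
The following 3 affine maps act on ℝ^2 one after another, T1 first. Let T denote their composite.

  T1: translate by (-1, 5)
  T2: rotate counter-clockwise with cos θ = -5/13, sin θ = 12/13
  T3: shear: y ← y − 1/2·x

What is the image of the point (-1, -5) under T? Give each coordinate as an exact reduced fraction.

T(p) = (10/13, -29/13)

T1 translate by (-1, 5): (-1, -5) → (-2, 0)
T2 rotate counter-clockwise with cos θ = -5/13, sin θ = 12/13: (-2, 0) → (10/13, -24/13)
T3 shear: y ← y − 1/2·x: (10/13, -24/13) → (10/13, -29/13)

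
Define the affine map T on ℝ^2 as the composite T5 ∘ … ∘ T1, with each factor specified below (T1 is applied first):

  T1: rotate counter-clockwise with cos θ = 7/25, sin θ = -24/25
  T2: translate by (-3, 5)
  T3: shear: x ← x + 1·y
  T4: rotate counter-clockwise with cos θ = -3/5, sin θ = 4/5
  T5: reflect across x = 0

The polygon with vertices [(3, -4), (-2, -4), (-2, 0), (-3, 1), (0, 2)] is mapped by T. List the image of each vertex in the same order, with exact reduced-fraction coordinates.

image vertices: (-11/5, -23/5), (92/25, -119/25), (944/125, -183/125), (1212/125, -84/125), (892/125, 31/125)

T1 rotate counter-clockwise with cos θ = 7/25, sin θ = -24/25: (3, -4) → (-3, -4); (-2, -4) → (-22/5, 4/5); (-2, 0) → (-14/25, 48/25); (-3, 1) → (3/25, 79/25); (0, 2) → (48/25, 14/25)
T2 translate by (-3, 5): (-3, -4) → (-6, 1); (-22/5, 4/5) → (-37/5, 29/5); (-14/25, 48/25) → (-89/25, 173/25); (3/25, 79/25) → (-72/25, 204/25); (48/25, 14/25) → (-27/25, 139/25)
T3 shear: x ← x + 1·y: (-6, 1) → (-5, 1); (-37/5, 29/5) → (-8/5, 29/5); (-89/25, 173/25) → (84/25, 173/25); (-72/25, 204/25) → (132/25, 204/25); (-27/25, 139/25) → (112/25, 139/25)
T4 rotate counter-clockwise with cos θ = -3/5, sin θ = 4/5: (-5, 1) → (11/5, -23/5); (-8/5, 29/5) → (-92/25, -119/25); (84/25, 173/25) → (-944/125, -183/125); (132/25, 204/25) → (-1212/125, -84/125); (112/25, 139/25) → (-892/125, 31/125)
T5 reflect across x = 0: (11/5, -23/5) → (-11/5, -23/5); (-92/25, -119/25) → (92/25, -119/25); (-944/125, -183/125) → (944/125, -183/125); (-1212/125, -84/125) → (1212/125, -84/125); (-892/125, 31/125) → (892/125, 31/125)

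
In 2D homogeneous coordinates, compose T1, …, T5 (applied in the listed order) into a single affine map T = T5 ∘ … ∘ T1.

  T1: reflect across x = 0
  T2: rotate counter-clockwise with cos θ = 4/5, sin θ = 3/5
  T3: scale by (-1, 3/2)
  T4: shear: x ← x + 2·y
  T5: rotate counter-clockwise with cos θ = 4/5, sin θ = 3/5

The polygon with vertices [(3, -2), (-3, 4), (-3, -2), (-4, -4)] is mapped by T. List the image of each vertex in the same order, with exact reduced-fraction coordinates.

T1 reflect across x = 0: (3, -2) → (-3, -2); (-3, 4) → (3, 4); (-3, -2) → (3, -2); (-4, -4) → (4, -4)
T2 rotate counter-clockwise with cos θ = 4/5, sin θ = 3/5: (-3, -2) → (-6/5, -17/5); (3, 4) → (0, 5); (3, -2) → (18/5, 1/5); (4, -4) → (28/5, -4/5)
T3 scale by (-1, 3/2): (-6/5, -17/5) → (6/5, -51/10); (0, 5) → (0, 15/2); (18/5, 1/5) → (-18/5, 3/10); (28/5, -4/5) → (-28/5, -6/5)
T4 shear: x ← x + 2·y: (6/5, -51/10) → (-9, -51/10); (0, 15/2) → (15, 15/2); (-18/5, 3/10) → (-3, 3/10); (-28/5, -6/5) → (-8, -6/5)
T5 rotate counter-clockwise with cos θ = 4/5, sin θ = 3/5: (-9, -51/10) → (-207/50, -237/25); (15, 15/2) → (15/2, 15); (-3, 3/10) → (-129/50, -39/25); (-8, -6/5) → (-142/25, -144/25)

image vertices: (-207/50, -237/25), (15/2, 15), (-129/50, -39/25), (-142/25, -144/25)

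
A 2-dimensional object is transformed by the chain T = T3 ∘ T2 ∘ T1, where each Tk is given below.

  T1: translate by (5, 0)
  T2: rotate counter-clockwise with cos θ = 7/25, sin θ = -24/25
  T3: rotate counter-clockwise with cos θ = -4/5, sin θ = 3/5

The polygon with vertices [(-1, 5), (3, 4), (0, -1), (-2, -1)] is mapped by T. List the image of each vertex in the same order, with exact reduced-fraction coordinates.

image vertices: (-409/125, 688/125), (-116/125, 1112/125), (337/125, 541/125), (249/125, 307/125)

T1 translate by (5, 0): (-1, 5) → (4, 5); (3, 4) → (8, 4); (0, -1) → (5, -1); (-2, -1) → (3, -1)
T2 rotate counter-clockwise with cos θ = 7/25, sin θ = -24/25: (4, 5) → (148/25, -61/25); (8, 4) → (152/25, -164/25); (5, -1) → (11/25, -127/25); (3, -1) → (-3/25, -79/25)
T3 rotate counter-clockwise with cos θ = -4/5, sin θ = 3/5: (148/25, -61/25) → (-409/125, 688/125); (152/25, -164/25) → (-116/125, 1112/125); (11/25, -127/25) → (337/125, 541/125); (-3/25, -79/25) → (249/125, 307/125)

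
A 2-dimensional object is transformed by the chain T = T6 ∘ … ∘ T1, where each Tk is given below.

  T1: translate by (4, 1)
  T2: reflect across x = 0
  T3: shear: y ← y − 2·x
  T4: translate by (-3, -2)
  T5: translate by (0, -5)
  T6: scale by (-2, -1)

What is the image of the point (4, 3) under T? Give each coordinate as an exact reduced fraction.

T(p) = (22, -13)

T1 translate by (4, 1): (4, 3) → (8, 4)
T2 reflect across x = 0: (8, 4) → (-8, 4)
T3 shear: y ← y − 2·x: (-8, 4) → (-8, 20)
T4 translate by (-3, -2): (-8, 20) → (-11, 18)
T5 translate by (0, -5): (-11, 18) → (-11, 13)
T6 scale by (-2, -1): (-11, 13) → (22, -13)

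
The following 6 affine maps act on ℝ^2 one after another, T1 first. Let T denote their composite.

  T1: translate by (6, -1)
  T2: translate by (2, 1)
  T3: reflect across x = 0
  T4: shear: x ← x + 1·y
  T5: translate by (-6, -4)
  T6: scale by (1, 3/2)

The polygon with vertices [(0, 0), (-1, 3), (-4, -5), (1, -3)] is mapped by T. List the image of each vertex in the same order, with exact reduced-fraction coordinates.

T1 translate by (6, -1): (0, 0) → (6, -1); (-1, 3) → (5, 2); (-4, -5) → (2, -6); (1, -3) → (7, -4)
T2 translate by (2, 1): (6, -1) → (8, 0); (5, 2) → (7, 3); (2, -6) → (4, -5); (7, -4) → (9, -3)
T3 reflect across x = 0: (8, 0) → (-8, 0); (7, 3) → (-7, 3); (4, -5) → (-4, -5); (9, -3) → (-9, -3)
T4 shear: x ← x + 1·y: (-8, 0) → (-8, 0); (-7, 3) → (-4, 3); (-4, -5) → (-9, -5); (-9, -3) → (-12, -3)
T5 translate by (-6, -4): (-8, 0) → (-14, -4); (-4, 3) → (-10, -1); (-9, -5) → (-15, -9); (-12, -3) → (-18, -7)
T6 scale by (1, 3/2): (-14, -4) → (-14, -6); (-10, -1) → (-10, -3/2); (-15, -9) → (-15, -27/2); (-18, -7) → (-18, -21/2)

image vertices: (-14, -6), (-10, -3/2), (-15, -27/2), (-18, -21/2)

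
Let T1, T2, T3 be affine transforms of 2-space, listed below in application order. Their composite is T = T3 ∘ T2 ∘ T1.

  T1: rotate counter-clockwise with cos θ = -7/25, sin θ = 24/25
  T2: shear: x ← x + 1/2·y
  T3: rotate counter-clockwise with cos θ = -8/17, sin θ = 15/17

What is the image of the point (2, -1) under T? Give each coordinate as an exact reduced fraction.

T(p) = (-45/17, 49/170)

T1 rotate counter-clockwise with cos θ = -7/25, sin θ = 24/25: (2, -1) → (2/5, 11/5)
T2 shear: x ← x + 1/2·y: (2/5, 11/5) → (3/2, 11/5)
T3 rotate counter-clockwise with cos θ = -8/17, sin θ = 15/17: (3/2, 11/5) → (-45/17, 49/170)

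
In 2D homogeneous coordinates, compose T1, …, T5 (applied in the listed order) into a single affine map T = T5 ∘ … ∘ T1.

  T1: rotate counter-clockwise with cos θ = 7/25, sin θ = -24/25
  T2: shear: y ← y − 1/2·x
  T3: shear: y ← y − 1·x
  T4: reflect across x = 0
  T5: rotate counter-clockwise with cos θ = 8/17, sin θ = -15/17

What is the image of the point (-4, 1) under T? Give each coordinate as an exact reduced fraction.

T(p) = (1667/425, 812/425)

T1 rotate counter-clockwise with cos θ = 7/25, sin θ = -24/25: (-4, 1) → (-4/25, 103/25)
T2 shear: y ← y − 1/2·x: (-4/25, 103/25) → (-4/25, 21/5)
T3 shear: y ← y − 1·x: (-4/25, 21/5) → (-4/25, 109/25)
T4 reflect across x = 0: (-4/25, 109/25) → (4/25, 109/25)
T5 rotate counter-clockwise with cos θ = 8/17, sin θ = -15/17: (4/25, 109/25) → (1667/425, 812/425)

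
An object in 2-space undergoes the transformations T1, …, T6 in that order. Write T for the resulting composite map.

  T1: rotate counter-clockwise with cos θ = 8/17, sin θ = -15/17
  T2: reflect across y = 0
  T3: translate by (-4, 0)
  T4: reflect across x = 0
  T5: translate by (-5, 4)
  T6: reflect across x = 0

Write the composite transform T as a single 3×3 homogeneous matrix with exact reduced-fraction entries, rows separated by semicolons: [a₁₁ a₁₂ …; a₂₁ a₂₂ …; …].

T = [8/17 15/17 1; 15/17 -8/17 4; 0 0 1]

T1 = [8/17 15/17 0; -15/17 8/17 0; 0 0 1]
T2·T1 = [8/17 15/17 0; 15/17 -8/17 0; 0 0 1]
T3·…·T1 = [8/17 15/17 -4; 15/17 -8/17 0; 0 0 1]
T4·…·T1 = [-8/17 -15/17 4; 15/17 -8/17 0; 0 0 1]
T5·…·T1 = [-8/17 -15/17 -1; 15/17 -8/17 4; 0 0 1]
T6·…·T1 = [8/17 15/17 1; 15/17 -8/17 4; 0 0 1]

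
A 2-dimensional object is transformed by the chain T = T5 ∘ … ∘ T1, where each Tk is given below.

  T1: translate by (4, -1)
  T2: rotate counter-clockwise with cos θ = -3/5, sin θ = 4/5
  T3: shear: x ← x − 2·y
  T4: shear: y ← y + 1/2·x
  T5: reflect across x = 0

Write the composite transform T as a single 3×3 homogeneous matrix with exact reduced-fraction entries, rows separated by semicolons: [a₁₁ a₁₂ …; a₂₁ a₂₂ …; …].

T1 = [1 0 4; 0 1 -1; 0 0 1]
T2·T1 = [-3/5 -4/5 -8/5; 4/5 -3/5 19/5; 0 0 1]
T3·…·T1 = [-11/5 2/5 -46/5; 4/5 -3/5 19/5; 0 0 1]
T4·…·T1 = [-11/5 2/5 -46/5; -3/10 -2/5 -4/5; 0 0 1]
T5·…·T1 = [11/5 -2/5 46/5; -3/10 -2/5 -4/5; 0 0 1]

T = [11/5 -2/5 46/5; -3/10 -2/5 -4/5; 0 0 1]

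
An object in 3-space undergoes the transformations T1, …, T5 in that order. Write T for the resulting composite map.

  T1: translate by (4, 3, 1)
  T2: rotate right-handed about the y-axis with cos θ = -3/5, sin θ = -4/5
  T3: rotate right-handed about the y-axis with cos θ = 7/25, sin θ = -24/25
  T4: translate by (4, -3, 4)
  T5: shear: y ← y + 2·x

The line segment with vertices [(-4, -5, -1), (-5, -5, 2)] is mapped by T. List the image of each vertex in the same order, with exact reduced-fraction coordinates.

image vertices: (4, 3, 4), (749/125, 873/125, 193/125)

T1 translate by (4, 3, 1): (-4, -5, -1) → (0, -2, 0); (-5, -5, 2) → (-1, -2, 3)
T2 rotate right-handed about the y-axis with cos θ = -3/5, sin θ = -4/5: (0, -2, 0) → (0, -2, 0); (-1, -2, 3) → (-9/5, -2, -13/5)
T3 rotate right-handed about the y-axis with cos θ = 7/25, sin θ = -24/25: (0, -2, 0) → (0, -2, 0); (-9/5, -2, -13/5) → (249/125, -2, -307/125)
T4 translate by (4, -3, 4): (0, -2, 0) → (4, -5, 4); (249/125, -2, -307/125) → (749/125, -5, 193/125)
T5 shear: y ← y + 2·x: (4, -5, 4) → (4, 3, 4); (749/125, -5, 193/125) → (749/125, 873/125, 193/125)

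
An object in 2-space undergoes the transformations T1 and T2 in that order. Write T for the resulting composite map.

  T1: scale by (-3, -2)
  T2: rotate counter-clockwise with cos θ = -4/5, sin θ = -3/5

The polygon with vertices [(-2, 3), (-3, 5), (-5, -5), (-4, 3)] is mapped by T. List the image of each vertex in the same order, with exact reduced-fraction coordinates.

T1 scale by (-3, -2): (-2, 3) → (6, -6); (-3, 5) → (9, -10); (-5, -5) → (15, 10); (-4, 3) → (12, -6)
T2 rotate counter-clockwise with cos θ = -4/5, sin θ = -3/5: (6, -6) → (-42/5, 6/5); (9, -10) → (-66/5, 13/5); (15, 10) → (-6, -17); (12, -6) → (-66/5, -12/5)

image vertices: (-42/5, 6/5), (-66/5, 13/5), (-6, -17), (-66/5, -12/5)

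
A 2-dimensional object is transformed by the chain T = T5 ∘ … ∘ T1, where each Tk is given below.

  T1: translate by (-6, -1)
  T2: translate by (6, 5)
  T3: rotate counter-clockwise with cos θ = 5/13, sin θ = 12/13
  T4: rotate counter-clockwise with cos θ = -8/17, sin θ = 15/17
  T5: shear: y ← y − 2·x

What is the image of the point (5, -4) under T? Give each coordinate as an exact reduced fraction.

T1 translate by (-6, -1): (5, -4) → (-1, -5)
T2 translate by (6, 5): (-1, -5) → (5, 0)
T3 rotate counter-clockwise with cos θ = 5/13, sin θ = 12/13: (5, 0) → (25/13, 60/13)
T4 rotate counter-clockwise with cos θ = -8/17, sin θ = 15/17: (25/13, 60/13) → (-1100/221, -105/221)
T5 shear: y ← y − 2·x: (-1100/221, -105/221) → (-1100/221, 2095/221)

T(p) = (-1100/221, 2095/221)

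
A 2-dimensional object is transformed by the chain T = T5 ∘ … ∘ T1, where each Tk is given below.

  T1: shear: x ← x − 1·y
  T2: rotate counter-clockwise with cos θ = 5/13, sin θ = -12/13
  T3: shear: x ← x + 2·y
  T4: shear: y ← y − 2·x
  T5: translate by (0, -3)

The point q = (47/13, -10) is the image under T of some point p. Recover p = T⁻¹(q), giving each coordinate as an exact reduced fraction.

T1 = [1 -1 0; 0 1 0; 0 0 1]
T2·T1 = [5/13 7/13 0; -12/13 17/13 0; 0 0 1]
T3·…·T1 = [-19/13 41/13 0; -12/13 17/13 0; 0 0 1]
T4·…·T1 = [-19/13 41/13 0; 2 -5 0; 0 0 1]
T5·…·T1 = [-19/13 41/13 0; 2 -5 -3; 0 0 1]
det M = 1; M⁻¹ = [-5 -41/13 -123/13; -2 -19/13 -57/13; 0 0 1]
M⁻¹ · (47/13, -10)ᵀ = (4, 3)ᵀ

p = (4, 3)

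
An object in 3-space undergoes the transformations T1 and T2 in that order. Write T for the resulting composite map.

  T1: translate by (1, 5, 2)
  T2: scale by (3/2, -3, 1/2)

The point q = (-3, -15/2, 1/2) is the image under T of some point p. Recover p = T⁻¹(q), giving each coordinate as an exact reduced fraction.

p = (-3, -5/2, -1)

T1 = [1 0 0 1; 0 1 0 5; 0 0 1 2; 0 0 0 1]
T2·T1 = [3/2 0 0 3/2; 0 -3 0 -15; 0 0 1/2 1; 0 0 0 1]
det M = -9/4; M⁻¹ = [2/3 0 0 -1; 0 -1/3 0 -5; 0 0 2 -2; 0 0 0 1]
M⁻¹ · (-3, -15/2, 1/2)ᵀ = (-3, -5/2, -1)ᵀ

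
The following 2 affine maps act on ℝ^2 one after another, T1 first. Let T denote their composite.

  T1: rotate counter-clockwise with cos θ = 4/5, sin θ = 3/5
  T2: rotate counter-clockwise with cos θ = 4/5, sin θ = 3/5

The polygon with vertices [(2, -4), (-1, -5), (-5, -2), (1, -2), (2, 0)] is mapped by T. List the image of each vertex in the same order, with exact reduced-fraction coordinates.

image vertices: (22/5, 4/5), (113/25, -59/25), (13/25, -134/25), (11/5, 2/5), (14/25, 48/25)

T1 rotate counter-clockwise with cos θ = 4/5, sin θ = 3/5: (2, -4) → (4, -2); (-1, -5) → (11/5, -23/5); (-5, -2) → (-14/5, -23/5); (1, -2) → (2, -1); (2, 0) → (8/5, 6/5)
T2 rotate counter-clockwise with cos θ = 4/5, sin θ = 3/5: (4, -2) → (22/5, 4/5); (11/5, -23/5) → (113/25, -59/25); (-14/5, -23/5) → (13/25, -134/25); (2, -1) → (11/5, 2/5); (8/5, 6/5) → (14/25, 48/25)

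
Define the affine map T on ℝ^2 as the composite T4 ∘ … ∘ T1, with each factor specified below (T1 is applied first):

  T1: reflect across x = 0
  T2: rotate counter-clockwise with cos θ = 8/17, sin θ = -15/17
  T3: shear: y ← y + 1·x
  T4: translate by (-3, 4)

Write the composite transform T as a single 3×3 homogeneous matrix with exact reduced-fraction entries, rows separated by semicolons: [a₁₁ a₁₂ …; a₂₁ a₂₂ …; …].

T1 = [-1 0 0; 0 1 0; 0 0 1]
T2·T1 = [-8/17 15/17 0; 15/17 8/17 0; 0 0 1]
T3·…·T1 = [-8/17 15/17 0; 7/17 23/17 0; 0 0 1]
T4·…·T1 = [-8/17 15/17 -3; 7/17 23/17 4; 0 0 1]

T = [-8/17 15/17 -3; 7/17 23/17 4; 0 0 1]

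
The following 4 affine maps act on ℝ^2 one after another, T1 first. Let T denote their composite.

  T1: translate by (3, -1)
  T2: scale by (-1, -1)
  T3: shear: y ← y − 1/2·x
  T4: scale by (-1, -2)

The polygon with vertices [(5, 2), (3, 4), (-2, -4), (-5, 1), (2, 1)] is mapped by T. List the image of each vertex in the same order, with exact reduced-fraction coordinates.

T1 translate by (3, -1): (5, 2) → (8, 1); (3, 4) → (6, 3); (-2, -4) → (1, -5); (-5, 1) → (-2, 0); (2, 1) → (5, 0)
T2 scale by (-1, -1): (8, 1) → (-8, -1); (6, 3) → (-6, -3); (1, -5) → (-1, 5); (-2, 0) → (2, 0); (5, 0) → (-5, 0)
T3 shear: y ← y − 1/2·x: (-8, -1) → (-8, 3); (-6, -3) → (-6, 0); (-1, 5) → (-1, 11/2); (2, 0) → (2, -1); (-5, 0) → (-5, 5/2)
T4 scale by (-1, -2): (-8, 3) → (8, -6); (-6, 0) → (6, 0); (-1, 11/2) → (1, -11); (2, -1) → (-2, 2); (-5, 5/2) → (5, -5)

image vertices: (8, -6), (6, 0), (1, -11), (-2, 2), (5, -5)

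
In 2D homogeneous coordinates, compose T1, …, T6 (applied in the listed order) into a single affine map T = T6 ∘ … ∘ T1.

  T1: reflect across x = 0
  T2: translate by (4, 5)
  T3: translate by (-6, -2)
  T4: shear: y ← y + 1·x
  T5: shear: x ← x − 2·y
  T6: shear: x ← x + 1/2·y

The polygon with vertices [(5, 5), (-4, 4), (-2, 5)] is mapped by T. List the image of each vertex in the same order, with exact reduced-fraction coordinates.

T1 reflect across x = 0: (5, 5) → (-5, 5); (-4, 4) → (4, 4); (-2, 5) → (2, 5)
T2 translate by (4, 5): (-5, 5) → (-1, 10); (4, 4) → (8, 9); (2, 5) → (6, 10)
T3 translate by (-6, -2): (-1, 10) → (-7, 8); (8, 9) → (2, 7); (6, 10) → (0, 8)
T4 shear: y ← y + 1·x: (-7, 8) → (-7, 1); (2, 7) → (2, 9); (0, 8) → (0, 8)
T5 shear: x ← x − 2·y: (-7, 1) → (-9, 1); (2, 9) → (-16, 9); (0, 8) → (-16, 8)
T6 shear: x ← x + 1/2·y: (-9, 1) → (-17/2, 1); (-16, 9) → (-23/2, 9); (-16, 8) → (-12, 8)

image vertices: (-17/2, 1), (-23/2, 9), (-12, 8)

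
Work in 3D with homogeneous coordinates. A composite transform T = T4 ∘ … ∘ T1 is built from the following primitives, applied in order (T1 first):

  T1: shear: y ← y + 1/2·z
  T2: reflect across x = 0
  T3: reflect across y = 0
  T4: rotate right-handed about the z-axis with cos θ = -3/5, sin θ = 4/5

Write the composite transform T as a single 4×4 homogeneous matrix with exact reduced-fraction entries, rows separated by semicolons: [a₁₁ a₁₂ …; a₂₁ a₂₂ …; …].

T = [3/5 4/5 2/5 0; -4/5 3/5 3/10 0; 0 0 1 0; 0 0 0 1]

T1 = [1 0 0 0; 0 1 1/2 0; 0 0 1 0; 0 0 0 1]
T2·T1 = [-1 0 0 0; 0 1 1/2 0; 0 0 1 0; 0 0 0 1]
T3·…·T1 = [-1 0 0 0; 0 -1 -1/2 0; 0 0 1 0; 0 0 0 1]
T4·…·T1 = [3/5 4/5 2/5 0; -4/5 3/5 3/10 0; 0 0 1 0; 0 0 0 1]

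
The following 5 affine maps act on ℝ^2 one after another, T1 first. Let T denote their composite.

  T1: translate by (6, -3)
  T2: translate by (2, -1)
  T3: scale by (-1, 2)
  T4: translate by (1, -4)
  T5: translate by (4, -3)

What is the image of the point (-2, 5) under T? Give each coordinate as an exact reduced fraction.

T(p) = (-1, -5)

T1 translate by (6, -3): (-2, 5) → (4, 2)
T2 translate by (2, -1): (4, 2) → (6, 1)
T3 scale by (-1, 2): (6, 1) → (-6, 2)
T4 translate by (1, -4): (-6, 2) → (-5, -2)
T5 translate by (4, -3): (-5, -2) → (-1, -5)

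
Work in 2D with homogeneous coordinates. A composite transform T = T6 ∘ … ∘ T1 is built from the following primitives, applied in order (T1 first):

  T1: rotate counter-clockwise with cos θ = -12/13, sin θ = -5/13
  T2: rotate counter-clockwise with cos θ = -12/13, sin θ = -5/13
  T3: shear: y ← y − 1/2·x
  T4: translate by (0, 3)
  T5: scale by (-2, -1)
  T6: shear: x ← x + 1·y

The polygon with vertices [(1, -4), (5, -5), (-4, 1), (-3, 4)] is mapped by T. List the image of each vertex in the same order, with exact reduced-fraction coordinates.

image vertices: (-2099/338, 297/338), (-4609/338, 171/338), (748/169, -444/169), (1265/338, -2083/338)

T1 rotate counter-clockwise with cos θ = -12/13, sin θ = -5/13: (1, -4) → (-32/13, 43/13); (5, -5) → (-85/13, 35/13); (-4, 1) → (53/13, 8/13); (-3, 4) → (56/13, -33/13)
T2 rotate counter-clockwise with cos θ = -12/13, sin θ = -5/13: (-32/13, 43/13) → (599/169, -356/169); (-85/13, 35/13) → (1195/169, 5/169); (53/13, 8/13) → (-596/169, -361/169); (56/13, -33/13) → (-837/169, 116/169)
T3 shear: y ← y − 1/2·x: (599/169, -356/169) → (599/169, -1311/338); (1195/169, 5/169) → (1195/169, -1185/338); (-596/169, -361/169) → (-596/169, -63/169); (-837/169, 116/169) → (-837/169, 1069/338)
T4 translate by (0, 3): (599/169, -1311/338) → (599/169, -297/338); (1195/169, -1185/338) → (1195/169, -171/338); (-596/169, -63/169) → (-596/169, 444/169); (-837/169, 1069/338) → (-837/169, 2083/338)
T5 scale by (-2, -1): (599/169, -297/338) → (-1198/169, 297/338); (1195/169, -171/338) → (-2390/169, 171/338); (-596/169, 444/169) → (1192/169, -444/169); (-837/169, 2083/338) → (1674/169, -2083/338)
T6 shear: x ← x + 1·y: (-1198/169, 297/338) → (-2099/338, 297/338); (-2390/169, 171/338) → (-4609/338, 171/338); (1192/169, -444/169) → (748/169, -444/169); (1674/169, -2083/338) → (1265/338, -2083/338)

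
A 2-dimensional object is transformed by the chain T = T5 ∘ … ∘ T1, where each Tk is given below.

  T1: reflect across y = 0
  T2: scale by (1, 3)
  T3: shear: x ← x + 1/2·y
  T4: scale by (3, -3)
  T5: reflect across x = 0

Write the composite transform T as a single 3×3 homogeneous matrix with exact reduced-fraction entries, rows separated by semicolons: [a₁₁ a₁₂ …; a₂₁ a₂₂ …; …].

T = [-3 9/2 0; 0 9 0; 0 0 1]

T1 = [1 0 0; 0 -1 0; 0 0 1]
T2·T1 = [1 0 0; 0 -3 0; 0 0 1]
T3·…·T1 = [1 -3/2 0; 0 -3 0; 0 0 1]
T4·…·T1 = [3 -9/2 0; 0 9 0; 0 0 1]
T5·…·T1 = [-3 9/2 0; 0 9 0; 0 0 1]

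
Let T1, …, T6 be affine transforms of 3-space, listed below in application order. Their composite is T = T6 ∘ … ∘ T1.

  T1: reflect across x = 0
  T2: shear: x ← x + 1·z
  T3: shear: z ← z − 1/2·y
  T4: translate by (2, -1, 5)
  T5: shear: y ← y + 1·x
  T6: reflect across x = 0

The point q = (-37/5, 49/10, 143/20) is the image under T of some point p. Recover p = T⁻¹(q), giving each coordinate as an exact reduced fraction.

p = (-4, -3/2, 7/5)

T1 = [-1 0 0 0; 0 1 0 0; 0 0 1 0; 0 0 0 1]
T2·T1 = [-1 0 1 0; 0 1 0 0; 0 0 1 0; 0 0 0 1]
T3·…·T1 = [-1 0 1 0; 0 1 0 0; 0 -1/2 1 0; 0 0 0 1]
T4·…·T1 = [-1 0 1 2; 0 1 0 -1; 0 -1/2 1 5; 0 0 0 1]
T5·…·T1 = [-1 0 1 2; -1 1 1 1; 0 -1/2 1 5; 0 0 0 1]
T6·…·T1 = [1 0 -1 -2; -1 1 1 1; 0 -1/2 1 5; 0 0 0 1]
det M = 1; M⁻¹ = [3/2 1/2 1 -5/2; 1 1 0 1; 1/2 1/2 1 -9/2; 0 0 0 1]
M⁻¹ · (-37/5, 49/10, 143/20)ᵀ = (-4, -3/2, 7/5)ᵀ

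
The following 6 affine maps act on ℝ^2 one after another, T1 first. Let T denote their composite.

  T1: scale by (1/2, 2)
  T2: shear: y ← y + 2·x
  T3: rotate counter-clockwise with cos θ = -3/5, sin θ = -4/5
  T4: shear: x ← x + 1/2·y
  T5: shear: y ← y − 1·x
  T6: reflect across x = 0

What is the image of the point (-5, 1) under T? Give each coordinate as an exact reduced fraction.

T(p) = (-1, 14/5)

T1 scale by (1/2, 2): (-5, 1) → (-5/2, 2)
T2 shear: y ← y + 2·x: (-5/2, 2) → (-5/2, -3)
T3 rotate counter-clockwise with cos θ = -3/5, sin θ = -4/5: (-5/2, -3) → (-9/10, 19/5)
T4 shear: x ← x + 1/2·y: (-9/10, 19/5) → (1, 19/5)
T5 shear: y ← y − 1·x: (1, 19/5) → (1, 14/5)
T6 reflect across x = 0: (1, 14/5) → (-1, 14/5)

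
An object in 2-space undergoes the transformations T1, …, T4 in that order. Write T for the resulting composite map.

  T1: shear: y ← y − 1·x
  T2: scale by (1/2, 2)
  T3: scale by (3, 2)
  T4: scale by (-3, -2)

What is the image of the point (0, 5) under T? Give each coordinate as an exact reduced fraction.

T(p) = (0, -40)

T1 shear: y ← y − 1·x: (0, 5) → (0, 5)
T2 scale by (1/2, 2): (0, 5) → (0, 10)
T3 scale by (3, 2): (0, 10) → (0, 20)
T4 scale by (-3, -2): (0, 20) → (0, -40)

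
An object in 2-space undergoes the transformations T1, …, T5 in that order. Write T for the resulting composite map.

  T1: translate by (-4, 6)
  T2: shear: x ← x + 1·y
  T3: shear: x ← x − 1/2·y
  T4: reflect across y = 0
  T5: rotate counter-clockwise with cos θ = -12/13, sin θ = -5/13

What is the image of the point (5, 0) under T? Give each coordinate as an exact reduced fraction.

T(p) = (-6, 4)

T1 translate by (-4, 6): (5, 0) → (1, 6)
T2 shear: x ← x + 1·y: (1, 6) → (7, 6)
T3 shear: x ← x − 1/2·y: (7, 6) → (4, 6)
T4 reflect across y = 0: (4, 6) → (4, -6)
T5 rotate counter-clockwise with cos θ = -12/13, sin θ = -5/13: (4, -6) → (-6, 4)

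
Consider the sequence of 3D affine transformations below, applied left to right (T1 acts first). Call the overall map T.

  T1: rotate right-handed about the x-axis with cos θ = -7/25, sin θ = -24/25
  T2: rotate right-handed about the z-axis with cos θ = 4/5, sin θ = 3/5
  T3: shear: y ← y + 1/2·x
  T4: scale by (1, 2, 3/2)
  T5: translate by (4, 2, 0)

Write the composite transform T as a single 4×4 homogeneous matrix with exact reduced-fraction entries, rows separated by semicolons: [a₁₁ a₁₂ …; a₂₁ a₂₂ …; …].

T = [4/5 21/125 -72/125 4; 2 -7/25 24/25 2; 0 -36/25 -21/50 0; 0 0 0 1]

T1 = [1 0 0 0; 0 -7/25 24/25 0; 0 -24/25 -7/25 0; 0 0 0 1]
T2·T1 = [4/5 21/125 -72/125 0; 3/5 -28/125 96/125 0; 0 -24/25 -7/25 0; 0 0 0 1]
T3·…·T1 = [4/5 21/125 -72/125 0; 1 -7/50 12/25 0; 0 -24/25 -7/25 0; 0 0 0 1]
T4·…·T1 = [4/5 21/125 -72/125 0; 2 -7/25 24/25 0; 0 -36/25 -21/50 0; 0 0 0 1]
T5·…·T1 = [4/5 21/125 -72/125 4; 2 -7/25 24/25 2; 0 -36/25 -21/50 0; 0 0 0 1]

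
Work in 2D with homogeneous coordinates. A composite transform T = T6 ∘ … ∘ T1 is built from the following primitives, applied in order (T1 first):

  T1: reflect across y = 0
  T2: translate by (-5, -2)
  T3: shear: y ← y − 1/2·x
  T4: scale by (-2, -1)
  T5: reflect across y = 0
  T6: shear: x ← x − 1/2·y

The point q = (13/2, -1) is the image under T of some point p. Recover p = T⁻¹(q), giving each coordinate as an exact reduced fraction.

p = (2, 1/2)

T1 = [1 0 0; 0 -1 0; 0 0 1]
T2·T1 = [1 0 -5; 0 -1 -2; 0 0 1]
T3·…·T1 = [1 0 -5; -1/2 -1 1/2; 0 0 1]
T4·…·T1 = [-2 0 10; 1/2 1 -1/2; 0 0 1]
T5·…·T1 = [-2 0 10; -1/2 -1 1/2; 0 0 1]
T6·…·T1 = [-7/4 1/2 39/4; -1/2 -1 1/2; 0 0 1]
det M = 2; M⁻¹ = [-1/2 -1/4 5; 1/4 -7/8 -2; 0 0 1]
M⁻¹ · (13/2, -1)ᵀ = (2, 1/2)ᵀ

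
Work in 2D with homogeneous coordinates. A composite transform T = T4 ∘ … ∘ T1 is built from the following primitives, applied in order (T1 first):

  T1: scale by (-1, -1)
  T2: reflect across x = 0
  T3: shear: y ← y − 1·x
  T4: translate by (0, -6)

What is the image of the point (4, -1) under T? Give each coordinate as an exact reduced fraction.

T1 scale by (-1, -1): (4, -1) → (-4, 1)
T2 reflect across x = 0: (-4, 1) → (4, 1)
T3 shear: y ← y − 1·x: (4, 1) → (4, -3)
T4 translate by (0, -6): (4, -3) → (4, -9)

T(p) = (4, -9)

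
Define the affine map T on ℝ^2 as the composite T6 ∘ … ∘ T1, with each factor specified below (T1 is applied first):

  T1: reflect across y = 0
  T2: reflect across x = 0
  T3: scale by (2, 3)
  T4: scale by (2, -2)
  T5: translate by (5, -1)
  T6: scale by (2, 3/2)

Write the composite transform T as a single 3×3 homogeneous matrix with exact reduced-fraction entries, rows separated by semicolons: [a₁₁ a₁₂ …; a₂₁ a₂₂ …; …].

T = [-8 0 10; 0 9 -3/2; 0 0 1]

T1 = [1 0 0; 0 -1 0; 0 0 1]
T2·T1 = [-1 0 0; 0 -1 0; 0 0 1]
T3·…·T1 = [-2 0 0; 0 -3 0; 0 0 1]
T4·…·T1 = [-4 0 0; 0 6 0; 0 0 1]
T5·…·T1 = [-4 0 5; 0 6 -1; 0 0 1]
T6·…·T1 = [-8 0 10; 0 9 -3/2; 0 0 1]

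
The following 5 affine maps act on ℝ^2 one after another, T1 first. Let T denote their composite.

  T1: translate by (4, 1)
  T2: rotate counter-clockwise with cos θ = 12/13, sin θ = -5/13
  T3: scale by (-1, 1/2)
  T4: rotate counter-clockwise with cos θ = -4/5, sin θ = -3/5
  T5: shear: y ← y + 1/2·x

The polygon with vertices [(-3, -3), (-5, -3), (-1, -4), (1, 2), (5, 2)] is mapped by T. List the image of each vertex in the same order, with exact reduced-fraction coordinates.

T1 translate by (4, 1): (-3, -3) → (1, -2); (-5, -3) → (-1, -2); (-1, -4) → (3, -3); (1, 2) → (5, 3); (5, 2) → (9, 3)
T2 rotate counter-clockwise with cos θ = 12/13, sin θ = -5/13: (1, -2) → (2/13, -29/13); (-1, -2) → (-22/13, -19/13); (3, -3) → (21/13, -51/13); (5, 3) → (75/13, 11/13); (9, 3) → (123/13, -9/13)
T3 scale by (-1, 1/2): (2/13, -29/13) → (-2/13, -29/26); (-22/13, -19/13) → (22/13, -19/26); (21/13, -51/13) → (-21/13, -51/26); (75/13, 11/13) → (-75/13, 11/26); (123/13, -9/13) → (-123/13, -9/26)
T4 rotate counter-clockwise with cos θ = -4/5, sin θ = -3/5: (-2/13, -29/26) → (-71/130, 64/65); (22/13, -19/26) → (-233/130, -28/65); (-21/13, -51/26) → (3/26, 33/13); (-75/13, 11/26) → (633/130, 203/65); (-123/13, -9/26) → (957/130, 387/65)
T5 shear: y ← y + 1/2·x: (-71/130, 64/65) → (-71/130, 37/52); (-233/130, -28/65) → (-233/130, -69/52); (3/26, 33/13) → (3/26, 135/52); (633/130, 203/65) → (633/130, 289/52); (957/130, 387/65) → (957/130, 501/52)

image vertices: (-71/130, 37/52), (-233/130, -69/52), (3/26, 135/52), (633/130, 289/52), (957/130, 501/52)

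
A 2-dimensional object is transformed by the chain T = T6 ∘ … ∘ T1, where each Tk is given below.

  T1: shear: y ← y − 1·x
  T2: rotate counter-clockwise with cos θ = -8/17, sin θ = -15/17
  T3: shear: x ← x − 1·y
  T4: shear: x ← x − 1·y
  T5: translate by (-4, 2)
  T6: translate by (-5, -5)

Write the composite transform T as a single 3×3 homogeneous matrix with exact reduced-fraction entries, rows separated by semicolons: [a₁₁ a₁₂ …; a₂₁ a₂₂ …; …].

T1 = [1 0 0; -1 1 0; 0 0 1]
T2·T1 = [-23/17 15/17 0; -7/17 -8/17 0; 0 0 1]
T3·…·T1 = [-16/17 23/17 0; -7/17 -8/17 0; 0 0 1]
T4·…·T1 = [-9/17 31/17 0; -7/17 -8/17 0; 0 0 1]
T5·…·T1 = [-9/17 31/17 -4; -7/17 -8/17 2; 0 0 1]
T6·…·T1 = [-9/17 31/17 -9; -7/17 -8/17 -3; 0 0 1]

T = [-9/17 31/17 -9; -7/17 -8/17 -3; 0 0 1]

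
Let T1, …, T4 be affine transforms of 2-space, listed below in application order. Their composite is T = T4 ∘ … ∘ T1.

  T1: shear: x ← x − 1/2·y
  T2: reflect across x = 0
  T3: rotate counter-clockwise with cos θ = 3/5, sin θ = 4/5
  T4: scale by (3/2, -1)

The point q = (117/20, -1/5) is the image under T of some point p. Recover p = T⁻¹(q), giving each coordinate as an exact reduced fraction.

p = (-4, -3)

T1 = [1 -1/2 0; 0 1 0; 0 0 1]
T2·T1 = [-1 1/2 0; 0 1 0; 0 0 1]
T3·…·T1 = [-3/5 -1/2 0; -4/5 1 0; 0 0 1]
T4·…·T1 = [-9/10 -3/4 0; 4/5 -1 0; 0 0 1]
det M = 3/2; M⁻¹ = [-2/3 1/2 0; -8/15 -3/5 0; 0 0 1]
M⁻¹ · (117/20, -1/5)ᵀ = (-4, -3)ᵀ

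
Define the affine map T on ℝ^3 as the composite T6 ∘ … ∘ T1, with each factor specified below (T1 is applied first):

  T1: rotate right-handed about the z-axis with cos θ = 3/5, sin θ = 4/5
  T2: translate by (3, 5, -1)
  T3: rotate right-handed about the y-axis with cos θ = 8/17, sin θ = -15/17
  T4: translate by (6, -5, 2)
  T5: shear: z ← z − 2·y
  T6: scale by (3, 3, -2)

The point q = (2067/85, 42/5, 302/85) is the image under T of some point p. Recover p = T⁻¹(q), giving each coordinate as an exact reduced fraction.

T1 = [3/5 -4/5 0 0; 4/5 3/5 0 0; 0 0 1 0; 0 0 0 1]
T2·T1 = [3/5 -4/5 0 3; 4/5 3/5 0 5; 0 0 1 -1; 0 0 0 1]
T3·…·T1 = [24/85 -32/85 -15/17 39/17; 4/5 3/5 0 5; 9/17 -12/17 8/17 37/17; 0 0 0 1]
T4·…·T1 = [24/85 -32/85 -15/17 141/17; 4/5 3/5 0 0; 9/17 -12/17 8/17 71/17; 0 0 0 1]
T5·…·T1 = [24/85 -32/85 -15/17 141/17; 4/5 3/5 0 0; -91/85 -162/85 8/17 71/17; 0 0 0 1]
T6·…·T1 = [72/85 -96/85 -45/17 423/17; 12/5 9/5 0 0; 182/85 324/85 -16/17 -142/17; 0 0 0 1]
det M = -18; M⁻¹ = [8/85 158/255 -9/34 -387/85; -32/255 -23/85 6/17 516/85; -5/17 16/51 -4/17 91/17; 0 0 0 1]
M⁻¹ · (2067/85, 42/5, 302/85)ᵀ = (2, 2, 0)ᵀ

p = (2, 2, 0)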